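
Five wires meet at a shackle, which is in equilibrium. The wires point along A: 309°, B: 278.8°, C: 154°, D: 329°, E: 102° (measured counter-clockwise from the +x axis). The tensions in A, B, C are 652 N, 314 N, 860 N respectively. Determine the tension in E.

Resolve: ΣF_x = 652 cos 309° + 314 cos 278.8° + 860 cos 154° + T_D cos 329° + T_E cos 102° = 0.
        ΣF_y = 652 sin 309° + 314 sin 278.8° + 860 sin 154° + T_D sin 329° + T_E sin 102° = 0.
The known terms sum to (-314.6, -440) N, so 0.8572 T_D − 0.2079 T_E = 314.6 and -0.5150 T_D + 0.9781 T_E = 440.
Solving simultaneously: T_D = 545.9 N, T_E = 737.3 N.

T_E ≈ 737 N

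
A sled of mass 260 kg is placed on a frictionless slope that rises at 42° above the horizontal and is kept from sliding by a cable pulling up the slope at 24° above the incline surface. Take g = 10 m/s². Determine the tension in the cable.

T ≈ 1900 N

Take axes along and perpendicular to the incline. Weight components: W sin 42° = 1740 N down-slope, W cos 42° = 1932 N into the surface.
Along incline: T cos 24° = W sin 42° → T = 1904 N.
Perpendicular: N = W cos 42° − T sin 24° = 1158 N.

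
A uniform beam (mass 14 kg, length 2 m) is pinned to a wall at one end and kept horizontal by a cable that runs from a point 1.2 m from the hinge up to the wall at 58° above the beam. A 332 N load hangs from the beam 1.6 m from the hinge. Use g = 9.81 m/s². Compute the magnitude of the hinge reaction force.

|H| ≈ 359 N

Take torques about the hinge: T sin 58° · 1.2 = 14×9.81×1 + 332×1.6 = 668.54 N·m.
So T = 668.54 / (0.8480 × 1.2) = 656.94 N.
ΣF_x = 0: H_x = T cos 58° = 348.13 N.
ΣF_y = 0: H_y = (14×9.81 + 332) − T sin 58° = 469.34 − 557.12 = -87.777 N.
|H| = √(H_x² + H_y²) = √((348.13)² + (-87.777)²) = 359.02 N.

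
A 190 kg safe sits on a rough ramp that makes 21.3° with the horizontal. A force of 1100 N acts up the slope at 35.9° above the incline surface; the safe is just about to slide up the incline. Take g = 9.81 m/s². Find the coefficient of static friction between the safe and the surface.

μ ≈ 0.196

On the verge of sliding up the incline, friction is at its maximum μN and acts down the slope.
Perpendicular to incline: N = W cos 21.3° − P sin 35.9° = 1737 − 645 = 1092 N.
Along incline: P cos 35.9° − μN = W sin 21.3° → μ = −(W sin 21.3° − P cos 35.9°) / N = 0.196.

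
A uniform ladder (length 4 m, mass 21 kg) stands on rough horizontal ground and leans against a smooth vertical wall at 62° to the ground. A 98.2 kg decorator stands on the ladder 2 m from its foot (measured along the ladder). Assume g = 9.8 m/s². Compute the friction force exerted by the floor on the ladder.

Torques about the foot: N_wall · 4 sin 62° = 21×9.8×2 cos 62° + 98.2×9.8×2 cos 62° → N_wall = 310.56 N.
ΣF_x = 0: f_floor = N_wall = 310.56 N.

f ≈ 311 N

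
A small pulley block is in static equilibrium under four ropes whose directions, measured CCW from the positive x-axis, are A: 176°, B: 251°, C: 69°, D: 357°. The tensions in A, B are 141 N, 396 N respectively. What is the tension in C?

T_C ≈ 398 N

Resolve: ΣF_x = 141 cos 176° + 396 cos 251° + T_C cos 69° + T_D cos 357° = 0.
        ΣF_y = 141 sin 176° + 396 sin 251° + T_C sin 69° + T_D sin 357° = 0.
The known terms sum to (-269.6, -364.6) N, so 0.3584 T_C + 0.9986 T_D = 269.6 and 0.9336 T_C − 0.0523 T_D = 364.6.
Solving simultaneously: T_C = 397.7 N, T_D = 127.2 N.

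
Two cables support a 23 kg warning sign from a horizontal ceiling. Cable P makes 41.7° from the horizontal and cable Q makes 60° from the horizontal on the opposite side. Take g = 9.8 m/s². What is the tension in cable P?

Weight W = 23 × 9.8 = 225.4 N acts straight down.
Horizontal: T_P cos 41.7° = T_Q cos 60°  →  T_Q = 1.493 T_P.
Vertical: T_P sin 41.7° + T_Q sin 60° = 225.4.
Substituting the horizontal relation into the vertical equation gives 1.958 T_P = 225.4, so T_P = 115.1 N.

T_P ≈ 115 N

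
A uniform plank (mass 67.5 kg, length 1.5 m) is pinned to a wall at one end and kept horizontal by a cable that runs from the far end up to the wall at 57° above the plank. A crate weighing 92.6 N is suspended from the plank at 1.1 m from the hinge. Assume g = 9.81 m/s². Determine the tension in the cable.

T ≈ 476 N

Take torques about the hinge: T sin 57° · 1.5 = 67.5×9.81×0.75 + 92.6×1.1 = 598.49 N·m.
So T = 598.49 / (0.8387 × 1.5) = 475.75 N.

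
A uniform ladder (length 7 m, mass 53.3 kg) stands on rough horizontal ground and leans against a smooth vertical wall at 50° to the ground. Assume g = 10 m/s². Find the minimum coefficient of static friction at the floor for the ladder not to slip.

ΣF_y = 0: N_floor = 53.3×10 = 533 N.
Torques about the foot: N_wall · 7 sin 50° = 53.3×10×3.5 cos 50° → N_wall = 223.62 N.
ΣF_x = 0: f_floor = N_wall = 223.62 N.
μ_min = f_floor / N_floor = 223.62 / 533 = 0.4195.

μ_min ≈ 0.420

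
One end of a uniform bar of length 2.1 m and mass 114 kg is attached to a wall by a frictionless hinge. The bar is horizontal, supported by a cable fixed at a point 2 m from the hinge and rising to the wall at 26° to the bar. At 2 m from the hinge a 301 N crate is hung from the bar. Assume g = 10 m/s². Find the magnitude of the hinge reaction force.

Take torques about the hinge: T sin 26° · 2 = 114×10×1.05 + 301×2 = 1799 N·m.
So T = 1799 / (0.4384 × 2) = 2051.9 N.
ΣF_x = 0: H_x = T cos 26° = 1844.2 N.
ΣF_y = 0: H_y = (114×10 + 301) − T sin 26° = 1441 − 899.5 = 541.5 N.
|H| = √(H_x² + H_y²) = √((1844.2)² + (541.5)²) = 1922.1 N.

|H| ≈ 1920 N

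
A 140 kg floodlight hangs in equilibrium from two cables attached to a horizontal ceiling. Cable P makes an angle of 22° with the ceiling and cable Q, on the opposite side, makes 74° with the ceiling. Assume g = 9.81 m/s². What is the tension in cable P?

Weight W = 140 × 9.81 = 1373 N acts straight down.
Horizontal: T_P cos 22° = T_Q cos 74°  →  T_Q = 3.364 T_P.
Vertical: T_P sin 22° + T_Q sin 74° = 1373.
Substituting the horizontal relation into the vertical equation gives 3.608 T_P = 1373, so T_P = 380.6 N.

T_P ≈ 381 N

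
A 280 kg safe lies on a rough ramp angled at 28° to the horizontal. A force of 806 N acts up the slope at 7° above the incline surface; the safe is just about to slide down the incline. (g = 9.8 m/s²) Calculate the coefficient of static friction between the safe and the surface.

μ ≈ 0.210

On the verge of sliding down the incline, friction is at its maximum μN and acts up the slope.
Perpendicular to incline: N = W cos 28° − P sin 7° = 2423 − 98.23 = 2325 N.
Along incline: P cos 7° + μN = W sin 28° → μ = (W sin 28° − P cos 7°) / N = 0.21.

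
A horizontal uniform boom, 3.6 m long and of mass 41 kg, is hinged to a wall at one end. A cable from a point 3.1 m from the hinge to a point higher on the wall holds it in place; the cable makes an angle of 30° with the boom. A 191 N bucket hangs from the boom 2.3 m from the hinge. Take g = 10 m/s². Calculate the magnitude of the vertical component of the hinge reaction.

Take torques about the hinge: T sin 30° · 3.1 = 41×10×1.8 + 191×2.3 = 1177.3 N·m.
So T = 1177.3 / (0.5000 × 3.1) = 759.55 N.
ΣF_y = 0: H_y = (41×10 + 191) − T sin 30° = 601 − 379.77 = 221.23 N.

|H_y| ≈ 221 N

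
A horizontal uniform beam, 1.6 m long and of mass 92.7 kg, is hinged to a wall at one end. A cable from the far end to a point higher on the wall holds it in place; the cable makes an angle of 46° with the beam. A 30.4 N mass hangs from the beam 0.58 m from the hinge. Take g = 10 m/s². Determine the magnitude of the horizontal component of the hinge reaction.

H_x ≈ 458 N

Take torques about the hinge: T sin 46° · 1.6 = 92.7×10×0.8 + 30.4×0.58 = 759.23 N·m.
So T = 759.23 / (0.7193 × 1.6) = 659.66 N.
ΣF_x = 0: H_x = T cos 46° = 458.24 N.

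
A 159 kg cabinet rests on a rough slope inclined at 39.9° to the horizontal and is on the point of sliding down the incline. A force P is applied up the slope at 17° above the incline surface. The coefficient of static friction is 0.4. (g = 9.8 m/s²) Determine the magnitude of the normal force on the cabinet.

On the verge of sliding down the incline, friction equals μN and acts up the slope.
Perpendicular: N + P sin 17° = W cos 39.9° = 1195 N.
Along incline: P cos 17° + μN = W sin 39.9° with W sin 39.9° = 999.5 N.
Solving the pair for P and N: P = 621.1 N, N = 1014 N (and f = μN = 405.5 N).

N ≈ 1010 N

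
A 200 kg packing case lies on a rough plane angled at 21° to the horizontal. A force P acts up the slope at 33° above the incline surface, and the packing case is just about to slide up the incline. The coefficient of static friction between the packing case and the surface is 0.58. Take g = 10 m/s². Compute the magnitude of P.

On the verge of sliding up the incline, friction equals μN and acts down the slope.
Perpendicular: N + P sin 33° = W cos 21° = 1867 N.
Along incline: P cos 33° = W sin 21° + μN  with W sin 21° = 716.7 N.
Solving the pair for P and N: P = 1559 N, N = 1018 N (and f = μN = 590.6 N).

P ≈ 1560 N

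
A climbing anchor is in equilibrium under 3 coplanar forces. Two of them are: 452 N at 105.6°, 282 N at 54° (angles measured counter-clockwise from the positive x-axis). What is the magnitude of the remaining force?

F ≈ 665 N

Sum the known components: ΣF_x = 44.2 N, ΣF_y = 663.5 N.
For equilibrium the remaining force must supply (−ΣF_x, −ΣF_y) = (-44.2, -663.5) N.
Magnitude = √((-44.2)² + (-663.5)²) = 665 N; direction = atan2(-663.5, -44.2) = 266.2°.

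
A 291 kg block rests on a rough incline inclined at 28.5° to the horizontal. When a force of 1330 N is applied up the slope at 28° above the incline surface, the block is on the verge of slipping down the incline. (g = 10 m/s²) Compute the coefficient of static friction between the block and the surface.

μ ≈ 0.111

On the verge of sliding down the incline, friction is at its maximum μN and acts up the slope.
Perpendicular to incline: N = W cos 28.5° − P sin 28° = 2557 − 624.4 = 1933 N.
Along incline: P cos 28° + μN = W sin 28.5° → μ = (W sin 28.5° − P cos 28°) / N = 0.1108.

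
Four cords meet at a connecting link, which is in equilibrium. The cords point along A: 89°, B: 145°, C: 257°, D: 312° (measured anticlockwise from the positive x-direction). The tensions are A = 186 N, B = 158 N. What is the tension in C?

T_C ≈ 111 N

Resolve: ΣF_x = 186 cos 89° + 158 cos 145° + T_C cos 257° + T_D cos 312° = 0.
        ΣF_y = 186 sin 89° + 158 sin 145° + T_C sin 257° + T_D sin 312° = 0.
The known terms sum to (-126.2, 276.6) N, so -0.2250 T_C + 0.6691 T_D = 126.2 and -0.9744 T_C − 0.7431 T_D = -276.6.
Solving simultaneously: T_C = 111.5 N, T_D = 226 N.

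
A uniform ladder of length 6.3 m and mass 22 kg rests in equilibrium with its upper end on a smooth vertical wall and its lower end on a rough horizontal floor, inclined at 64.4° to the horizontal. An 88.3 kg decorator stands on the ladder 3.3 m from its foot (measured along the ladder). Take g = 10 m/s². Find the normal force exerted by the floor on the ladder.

ΣF_y = 0: N_floor = 22×10 + 88.3×10 = 1103 N.

N_floor ≈ 1100 N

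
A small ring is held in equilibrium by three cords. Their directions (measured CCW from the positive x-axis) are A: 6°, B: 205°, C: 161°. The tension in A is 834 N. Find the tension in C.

Resolve: ΣF_x = 834 cos 6° + T_B cos 205° + T_C cos 161° = 0.
        ΣF_y = 834 sin 6° + T_B sin 205° + T_C sin 161° = 0.
The known terms sum to (829.4, 87.18) N, so -0.9063 T_B − 0.9455 T_C = -829.4 and -0.4226 T_B + 0.3256 T_C = -87.18.
Solving simultaneously: T_B = 507.4 N, T_C = 390.9 N.

T_C ≈ 391 N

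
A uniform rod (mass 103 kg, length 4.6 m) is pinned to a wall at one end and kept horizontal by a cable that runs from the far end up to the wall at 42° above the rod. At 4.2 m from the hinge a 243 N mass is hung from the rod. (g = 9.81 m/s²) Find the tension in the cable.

T ≈ 1090 N

Take torques about the hinge: T sin 42° · 4.6 = 103×9.81×2.3 + 243×4.2 = 3344.6 N·m.
So T = 3344.6 / (0.6691 × 4.6) = 1086.6 N.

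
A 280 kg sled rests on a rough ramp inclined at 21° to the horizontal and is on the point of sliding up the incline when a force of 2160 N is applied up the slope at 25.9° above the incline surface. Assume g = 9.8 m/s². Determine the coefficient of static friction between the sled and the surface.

μ ≈ 0.593

On the verge of sliding up the incline, friction is at its maximum μN and acts down the slope.
Perpendicular to incline: N = W cos 21° − P sin 25.9° = 2562 − 943.5 = 1618 N.
Along incline: P cos 25.9° − μN = W sin 21° → μ = −(W sin 21° − P cos 25.9°) / N = 0.593.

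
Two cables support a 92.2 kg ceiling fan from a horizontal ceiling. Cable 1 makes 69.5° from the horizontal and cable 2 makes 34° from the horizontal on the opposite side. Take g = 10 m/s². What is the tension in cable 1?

T_1 ≈ 786 N

Weight W = 92.2 × 10 = 922 N acts straight down.
Horizontal: T_1 cos 69.5° = T_2 cos 34°  →  T_2 = 0.4224 T_1.
Vertical: T_1 sin 69.5° + T_2 sin 34° = 922.
Substituting the horizontal relation into the vertical equation gives 1.173 T_1 = 922, so T_1 = 786.1 N.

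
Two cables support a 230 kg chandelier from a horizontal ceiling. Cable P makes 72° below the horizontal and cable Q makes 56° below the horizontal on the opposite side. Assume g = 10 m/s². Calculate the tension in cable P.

Weight W = 230 × 10 = 2300 N acts straight down.
Horizontal: T_P cos 72° = T_Q cos 56°  →  T_Q = 0.5526 T_P.
Vertical: T_P sin 72° + T_Q sin 56° = 2300.
Substituting the horizontal relation into the vertical equation gives 1.409 T_P = 2300, so T_P = 1632 N.

T_P ≈ 1630 N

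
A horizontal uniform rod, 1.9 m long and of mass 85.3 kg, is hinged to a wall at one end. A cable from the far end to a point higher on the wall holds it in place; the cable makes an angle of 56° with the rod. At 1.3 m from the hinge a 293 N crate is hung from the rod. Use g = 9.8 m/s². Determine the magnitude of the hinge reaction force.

|H| ≈ 659 N

Take torques about the hinge: T sin 56° · 1.9 = 85.3×9.8×0.95 + 293×1.3 = 1175 N·m.
So T = 1175 / (0.8290 × 1.9) = 745.98 N.
ΣF_x = 0: H_x = T cos 56° = 417.15 N.
ΣF_y = 0: H_y = (85.3×9.8 + 293) − T sin 56° = 1128.9 − 618.44 = 510.5 N.
|H| = √(H_x² + H_y²) = √((417.15)² + (510.5)²) = 659.25 N.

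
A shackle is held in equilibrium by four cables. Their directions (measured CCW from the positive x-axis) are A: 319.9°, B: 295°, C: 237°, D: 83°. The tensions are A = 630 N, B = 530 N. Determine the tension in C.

Resolve: ΣF_x = 630 cos 319.9° + 530 cos 295° + T_C cos 237° + T_D cos 83° = 0.
        ΣF_y = 630 sin 319.9° + 530 sin 295° + T_C sin 237° + T_D sin 83° = 0.
The known terms sum to (705.9, -886.1) N, so -0.5446 T_C + 0.1219 T_D = -705.9 and -0.8387 T_C + 0.9925 T_D = 886.1.
Solving simultaneously: T_C = 1845 N, T_D = 2451 N.

T_C ≈ 1840 N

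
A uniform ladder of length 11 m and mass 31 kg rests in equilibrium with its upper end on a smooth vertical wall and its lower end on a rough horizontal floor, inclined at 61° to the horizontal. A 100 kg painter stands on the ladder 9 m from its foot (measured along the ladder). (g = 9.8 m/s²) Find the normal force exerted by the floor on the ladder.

ΣF_y = 0: N_floor = 31×9.8 + 100×9.8 = 1283.8 N.

N_floor ≈ 1280 N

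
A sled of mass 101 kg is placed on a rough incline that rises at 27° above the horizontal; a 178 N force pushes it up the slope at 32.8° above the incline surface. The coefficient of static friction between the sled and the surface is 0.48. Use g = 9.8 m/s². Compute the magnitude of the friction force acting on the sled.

f ≈ 300 N

Axes along / perpendicular to the incline. W sin 27° = 449.4 N down-slope; W cos 27° = 881.9 N into the surface.
Perpendicular: N = W cos 27° − P sin 32.8° = 881.9 − 96.42 = 785.5 N.
Along incline: P cos 32.8° + f = W sin 27° (friction acts up-slope) → f = 449.4 − 149.6 = 299.7 N.
|f| = 299.7 N ≤ μN = 377 N, so the sled is indeed static.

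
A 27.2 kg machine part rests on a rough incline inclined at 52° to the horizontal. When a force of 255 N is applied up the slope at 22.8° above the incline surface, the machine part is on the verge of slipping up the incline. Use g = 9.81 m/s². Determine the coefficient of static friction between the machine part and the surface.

μ ≈ 0.379

On the verge of sliding up the incline, friction is at its maximum μN and acts down the slope.
Perpendicular to incline: N = W cos 52° − P sin 22.8° = 164.3 − 98.82 = 65.46 N.
Along incline: P cos 22.8° − μN = W sin 52° → μ = −(W sin 52° − P cos 22.8°) / N = 0.379.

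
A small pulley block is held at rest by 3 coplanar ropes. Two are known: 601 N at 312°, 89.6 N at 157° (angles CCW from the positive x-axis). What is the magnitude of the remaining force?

Sum the known components: ΣF_x = 319.7 N, ΣF_y = -411.6 N.
For equilibrium the remaining force must supply (−ΣF_x, −ΣF_y) = (-319.7, 411.6) N.
Magnitude = √((-319.7)² + (411.6)²) = 521.2 N; direction = atan2(411.6, -319.7) = 127.8°.

F ≈ 521 N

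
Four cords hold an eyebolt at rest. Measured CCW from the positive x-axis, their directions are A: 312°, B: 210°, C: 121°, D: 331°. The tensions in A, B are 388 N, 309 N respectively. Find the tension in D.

Resolve: ΣF_x = 388 cos 312° + 309 cos 210° + T_C cos 121° + T_D cos 331° = 0.
        ΣF_y = 388 sin 312° + 309 sin 210° + T_C sin 121° + T_D sin 331° = 0.
The known terms sum to (-7.979, -442.8) N, so -0.5150 T_C + 0.8746 T_D = 7.979 and 0.8572 T_C − 0.4848 T_D = 442.8.
Solving simultaneously: T_C = 782.4 N, T_D = 469.8 N.

T_D ≈ 470 N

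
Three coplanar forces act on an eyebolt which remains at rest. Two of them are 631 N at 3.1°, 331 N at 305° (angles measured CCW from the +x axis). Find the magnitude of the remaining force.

Sum the known components: ΣF_x = 819.9 N, ΣF_y = -237 N.
For equilibrium the remaining force must supply (−ΣF_x, −ΣF_y) = (-819.9, 237) N.
Magnitude = √((-819.9)² + (237)²) = 853.5 N; direction = atan2(237, -819.9) = 163.9°.

F ≈ 854 N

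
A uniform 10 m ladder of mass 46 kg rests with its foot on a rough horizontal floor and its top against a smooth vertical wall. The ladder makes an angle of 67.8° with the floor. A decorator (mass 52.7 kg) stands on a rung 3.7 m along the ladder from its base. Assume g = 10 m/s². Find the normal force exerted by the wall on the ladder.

Torques about the foot: N_wall · 10 sin 67.8° = 46×10×5 cos 67.8° + 52.7×10×3.7 cos 67.8° → N_wall = 173.44 N.

N_wall ≈ 173 N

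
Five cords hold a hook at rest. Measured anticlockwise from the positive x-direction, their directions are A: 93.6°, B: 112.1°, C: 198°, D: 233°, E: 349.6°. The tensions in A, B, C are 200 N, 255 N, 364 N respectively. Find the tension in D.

Resolve: ΣF_x = 200 cos 93.6° + 255 cos 112.1° + 364 cos 198° + T_D cos 233° + T_E cos 349.6° = 0.
        ΣF_y = 200 sin 93.6° + 255 sin 112.1° + 364 sin 198° + T_D sin 233° + T_E sin 349.6° = 0.
The known terms sum to (-454.7, 323.4) N, so -0.6018 T_D + 0.9836 T_E = 454.7 and -0.7986 T_D − 0.1805 T_E = -323.4.
Solving simultaneously: T_D = 263.9 N, T_E = 623.8 N.

T_D ≈ 264 N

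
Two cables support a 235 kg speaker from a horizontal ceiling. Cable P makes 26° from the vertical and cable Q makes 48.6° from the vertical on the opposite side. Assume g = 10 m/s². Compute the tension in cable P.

T_P ≈ 1830 N

Angles from the horizontal: cable P is 90° − 26° = 64°, cable Q is 90° − 48.6° = 41.4°.
Weight W = 235 × 10 = 2350 N acts straight down.
Horizontal: T_P cos 64° = T_Q cos 41.4°  →  T_Q = 0.5844 T_P.
Vertical: T_P sin 64° + T_Q sin 41.4° = 2350.
Substituting the horizontal relation into the vertical equation gives 1.285 T_P = 2350, so T_P = 1828 N.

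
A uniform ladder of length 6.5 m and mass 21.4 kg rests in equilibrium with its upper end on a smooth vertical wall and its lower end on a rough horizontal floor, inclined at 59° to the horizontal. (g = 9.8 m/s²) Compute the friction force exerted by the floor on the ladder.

f ≈ 63 N

Torques about the foot: N_wall · 6.5 sin 59° = 21.4×9.8×3.25 cos 59° → N_wall = 63.006 N.
ΣF_x = 0: f_floor = N_wall = 63.006 N.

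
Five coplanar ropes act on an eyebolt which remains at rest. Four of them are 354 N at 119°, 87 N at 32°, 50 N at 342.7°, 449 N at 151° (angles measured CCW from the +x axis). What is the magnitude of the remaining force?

Sum the known components: ΣF_x = -442.8 N, ΣF_y = 558.5 N.
For equilibrium the remaining force must supply (−ΣF_x, −ΣF_y) = (442.8, -558.5) N.
Magnitude = √((442.8)² + (-558.5)²) = 712.8 N; direction = atan2(-558.5, 442.8) = 308.4°.

F ≈ 713 N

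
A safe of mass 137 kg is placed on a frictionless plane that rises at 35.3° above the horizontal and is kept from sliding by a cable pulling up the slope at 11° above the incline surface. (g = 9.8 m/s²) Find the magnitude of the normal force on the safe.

Take axes along and perpendicular to the incline. Weight components: W sin 35.3° = 775.8 N down-slope, W cos 35.3° = 1096 N into the surface.
Along incline: T cos 11° = W sin 35.3° → T = 790.4 N.
Perpendicular: N = W cos 35.3° − T sin 11° = 944.9 N.

N ≈ 945 N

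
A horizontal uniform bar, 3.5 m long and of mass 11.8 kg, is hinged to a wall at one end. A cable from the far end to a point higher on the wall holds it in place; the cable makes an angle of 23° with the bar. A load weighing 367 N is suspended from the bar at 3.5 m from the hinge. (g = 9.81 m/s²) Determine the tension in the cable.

T ≈ 1090 N

Take torques about the hinge: T sin 23° · 3.5 = 11.8×9.81×1.75 + 367×3.5 = 1487.1 N·m.
So T = 1487.1 / (0.3907 × 3.5) = 1087.4 N.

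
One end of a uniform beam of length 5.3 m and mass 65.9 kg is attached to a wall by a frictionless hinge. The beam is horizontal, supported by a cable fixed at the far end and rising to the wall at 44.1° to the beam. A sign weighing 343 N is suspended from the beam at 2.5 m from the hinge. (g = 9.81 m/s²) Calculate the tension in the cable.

T ≈ 697 N

Take torques about the hinge: T sin 44.1° · 5.3 = 65.9×9.81×2.65 + 343×2.5 = 2570.7 N·m.
So T = 2570.7 / (0.6959 × 5.3) = 696.97 N.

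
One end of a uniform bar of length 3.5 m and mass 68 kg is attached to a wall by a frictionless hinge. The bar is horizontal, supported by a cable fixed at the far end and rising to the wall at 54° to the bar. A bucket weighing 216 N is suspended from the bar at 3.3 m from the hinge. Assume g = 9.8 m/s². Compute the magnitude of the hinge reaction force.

Take torques about the hinge: T sin 54° · 3.5 = 68×9.8×1.75 + 216×3.3 = 1879 N·m.
So T = 1879 / (0.8090 × 3.5) = 663.59 N.
ΣF_x = 0: H_x = T cos 54° = 390.05 N.
ΣF_y = 0: H_y = (68×9.8 + 216) − T sin 54° = 882.4 − 536.86 = 345.54 N.
|H| = √(H_x² + H_y²) = √((390.05)² + (345.54)²) = 521.09 N.

|H| ≈ 521 N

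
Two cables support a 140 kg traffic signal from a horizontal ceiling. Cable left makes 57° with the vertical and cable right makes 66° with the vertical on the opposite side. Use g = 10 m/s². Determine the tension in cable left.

Angles from the horizontal: cable left is 90° − 57° = 33°, cable right is 90° − 66° = 24°.
Weight W = 140 × 10 = 1400 N acts straight down.
Horizontal: T_left cos 33° = T_right cos 24°  →  T_right = 0.918 T_left.
Vertical: T_left sin 33° + T_right sin 24° = 1400.
Substituting the horizontal relation into the vertical equation gives 0.918 T_left = 1400, so T_left = 1525 N.

T_left ≈ 1520 N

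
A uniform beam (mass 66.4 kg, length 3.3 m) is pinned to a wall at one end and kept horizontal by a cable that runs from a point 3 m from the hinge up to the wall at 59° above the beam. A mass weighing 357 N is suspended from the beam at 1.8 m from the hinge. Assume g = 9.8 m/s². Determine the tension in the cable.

Take torques about the hinge: T sin 59° · 3 = 66.4×9.8×1.65 + 357×1.8 = 1716.3 N·m.
So T = 1716.3 / (0.8572 × 3) = 667.43 N.

T ≈ 667 N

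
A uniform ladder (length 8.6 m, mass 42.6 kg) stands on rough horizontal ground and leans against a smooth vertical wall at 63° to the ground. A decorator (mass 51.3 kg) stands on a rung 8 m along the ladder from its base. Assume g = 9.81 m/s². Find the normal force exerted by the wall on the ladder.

Torques about the foot: N_wall · 8.6 sin 63° = 42.6×9.81×4.3 cos 63° + 51.3×9.81×8 cos 63° → N_wall = 345 N.

N_wall ≈ 345 N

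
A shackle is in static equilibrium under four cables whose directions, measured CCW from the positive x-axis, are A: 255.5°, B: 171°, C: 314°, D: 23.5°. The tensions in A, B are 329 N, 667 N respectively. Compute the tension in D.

Resolve: ΣF_x = 329 cos 255.5° + 667 cos 171° + T_C cos 314° + T_D cos 23.5° = 0.
        ΣF_y = 329 sin 255.5° + 667 sin 171° + T_C sin 314° + T_D sin 23.5° = 0.
The known terms sum to (-741.2, -214.2) N, so 0.6947 T_C + 0.9171 T_D = 741.2 and -0.7193 T_C + 0.3987 T_D = 214.2.
Solving simultaneously: T_C = 105.8 N, T_D = 728 N.

T_D ≈ 728 N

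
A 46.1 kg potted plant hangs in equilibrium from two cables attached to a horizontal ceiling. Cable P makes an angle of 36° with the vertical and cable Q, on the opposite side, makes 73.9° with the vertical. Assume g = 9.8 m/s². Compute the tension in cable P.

Angles from the horizontal: cable P is 90° − 36° = 54°, cable Q is 90° − 73.9° = 16.1°.
Weight W = 46.1 × 9.8 = 451.8 N acts straight down.
Horizontal: T_P cos 54° = T_Q cos 16.1°  →  T_Q = 0.6118 T_P.
Vertical: T_P sin 54° + T_Q sin 16.1° = 451.8.
Substituting the horizontal relation into the vertical equation gives 0.9787 T_P = 451.8, so T_P = 461.6 N.

T_P ≈ 462 N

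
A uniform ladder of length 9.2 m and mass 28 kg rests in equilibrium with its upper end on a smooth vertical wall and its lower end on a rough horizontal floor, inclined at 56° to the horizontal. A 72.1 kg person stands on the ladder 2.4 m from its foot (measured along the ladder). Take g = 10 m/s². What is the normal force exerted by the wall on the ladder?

Torques about the foot: N_wall · 9.2 sin 56° = 28×10×4.6 cos 56° + 72.1×10×2.4 cos 56° → N_wall = 221.3 N.

N_wall ≈ 221 N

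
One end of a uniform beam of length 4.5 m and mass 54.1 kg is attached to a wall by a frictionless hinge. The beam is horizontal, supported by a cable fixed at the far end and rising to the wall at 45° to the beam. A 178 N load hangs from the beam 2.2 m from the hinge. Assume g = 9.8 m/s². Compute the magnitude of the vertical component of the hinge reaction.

|H_y| ≈ 356 N

Take torques about the hinge: T sin 45° · 4.5 = 54.1×9.8×2.25 + 178×2.2 = 1584.5 N·m.
So T = 1584.5 / (0.7071 × 4.5) = 497.96 N.
ΣF_y = 0: H_y = (54.1×9.8 + 178) − T sin 45° = 708.18 − 352.11 = 356.07 N.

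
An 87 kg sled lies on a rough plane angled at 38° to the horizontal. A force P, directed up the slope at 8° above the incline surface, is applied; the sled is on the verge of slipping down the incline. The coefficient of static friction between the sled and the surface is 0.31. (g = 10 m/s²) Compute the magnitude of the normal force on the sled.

On the verge of sliding down the incline, friction equals μN and acts up the slope.
Perpendicular: N + P sin 8° = W cos 38° = 685.6 N.
Along incline: P cos 8° + μN = W sin 38° with W sin 38° = 535.6 N.
Solving the pair for P and N: P = 341.1 N, N = 638.1 N (and f = μN = 197.8 N).

N ≈ 638 N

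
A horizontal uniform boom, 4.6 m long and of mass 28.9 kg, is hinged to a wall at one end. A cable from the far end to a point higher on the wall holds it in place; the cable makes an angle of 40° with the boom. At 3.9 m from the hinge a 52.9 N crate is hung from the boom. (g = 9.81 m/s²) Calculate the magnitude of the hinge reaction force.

|H| ≈ 268 N

Take torques about the hinge: T sin 40° · 4.6 = 28.9×9.81×2.3 + 52.9×3.9 = 858.38 N·m.
So T = 858.38 / (0.6428 × 4.6) = 290.31 N.
ΣF_x = 0: H_x = T cos 40° = 222.39 N.
ΣF_y = 0: H_y = (28.9×9.81 + 52.9) − T sin 40° = 336.41 − 186.6 = 149.8 N.
|H| = √(H_x² + H_y²) = √((222.39)² + (149.8)²) = 268.14 N.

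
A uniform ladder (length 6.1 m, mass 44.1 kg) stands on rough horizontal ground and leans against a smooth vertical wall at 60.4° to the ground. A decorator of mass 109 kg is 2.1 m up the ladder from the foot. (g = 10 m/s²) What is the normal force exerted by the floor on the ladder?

ΣF_y = 0: N_floor = 44.1×10 + 109×10 = 1531 N.

N_floor ≈ 1530 N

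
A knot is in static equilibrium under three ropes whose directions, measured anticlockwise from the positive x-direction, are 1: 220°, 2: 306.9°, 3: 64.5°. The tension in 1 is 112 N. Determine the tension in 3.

T_3 ≈ 126 N

Resolve: ΣF_x = 112 cos 220° + T_2 cos 306.9° + T_3 cos 64.5° = 0.
        ΣF_y = 112 sin 220° + T_2 sin 306.9° + T_3 sin 64.5° = 0.
The known terms sum to (-85.8, -71.99) N, so 0.6004 T_2 + 0.4305 T_3 = 85.8 and -0.7997 T_2 + 0.9026 T_3 = 71.99.
Solving simultaneously: T_2 = 52.41 N, T_3 = 126.2 N.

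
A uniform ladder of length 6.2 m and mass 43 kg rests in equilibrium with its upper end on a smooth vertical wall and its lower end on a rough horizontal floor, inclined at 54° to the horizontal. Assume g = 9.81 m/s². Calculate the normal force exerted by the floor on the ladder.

ΣF_y = 0: N_floor = 43×9.81 = 421.83 N.

N_floor ≈ 422 N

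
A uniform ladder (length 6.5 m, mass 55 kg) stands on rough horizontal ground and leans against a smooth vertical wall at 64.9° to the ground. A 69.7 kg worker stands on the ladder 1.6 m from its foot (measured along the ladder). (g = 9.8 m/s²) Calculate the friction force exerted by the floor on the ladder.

Torques about the foot: N_wall · 6.5 sin 64.9° = 55×9.8×3.25 cos 64.9° + 69.7×9.8×1.6 cos 64.9° → N_wall = 205 N.
ΣF_x = 0: f_floor = N_wall = 205 N.

f ≈ 205 N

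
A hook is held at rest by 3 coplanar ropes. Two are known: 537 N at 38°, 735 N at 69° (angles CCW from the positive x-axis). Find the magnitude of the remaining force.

F ≈ 1230 N

Sum the known components: ΣF_x = 686.6 N, ΣF_y = 1017 N.
For equilibrium the remaining force must supply (−ΣF_x, −ΣF_y) = (-686.6, -1017) N.
Magnitude = √((-686.6)² + (-1017)²) = 1227 N; direction = atan2(-1017, -686.6) = 236.0°.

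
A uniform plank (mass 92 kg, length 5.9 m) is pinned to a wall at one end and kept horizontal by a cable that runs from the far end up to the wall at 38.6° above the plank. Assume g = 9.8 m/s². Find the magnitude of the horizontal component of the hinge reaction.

Take torques about the hinge: T sin 38.6° · 5.9 = 92×9.8×2.95 = 2659.7 N·m.
So T = 2659.7 / (0.6239 × 5.9) = 722.58 N.
ΣF_x = 0: H_x = T cos 38.6° = 564.71 N.

H_x ≈ 565 N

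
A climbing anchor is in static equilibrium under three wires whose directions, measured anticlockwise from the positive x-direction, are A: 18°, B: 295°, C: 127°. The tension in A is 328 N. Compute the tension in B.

Resolve: ΣF_x = 328 cos 18° + T_B cos 295° + T_C cos 127° = 0.
        ΣF_y = 328 sin 18° + T_B sin 295° + T_C sin 127° = 0.
The known terms sum to (311.9, 101.4) N, so 0.4226 T_B − 0.6018 T_C = -311.9 and -0.9063 T_B + 0.7986 T_C = -101.4.
Solving simultaneously: T_B = 1492 N, T_C = 1566 N.

T_B ≈ 1490 N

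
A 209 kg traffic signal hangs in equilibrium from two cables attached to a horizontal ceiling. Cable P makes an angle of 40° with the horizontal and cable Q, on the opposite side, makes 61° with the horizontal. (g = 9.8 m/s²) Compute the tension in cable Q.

Weight W = 209 × 9.8 = 2048 N acts straight down.
Horizontal: T_P cos 40° = T_Q cos 61°  →  T_P = 0.6329 T_Q.
Vertical: T_P sin 40° + T_Q sin 61° = 2048.
Substituting the horizontal relation into the vertical equation gives 1.281 T_Q = 2048, so T_Q = 1598 N.

T_Q ≈ 1600 N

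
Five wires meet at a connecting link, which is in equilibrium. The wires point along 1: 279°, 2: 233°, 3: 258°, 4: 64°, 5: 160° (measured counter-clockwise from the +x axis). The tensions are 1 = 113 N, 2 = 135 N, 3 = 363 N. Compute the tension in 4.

Resolve: ΣF_x = 113 cos 279° + 135 cos 233° + 363 cos 258° + T_4 cos 64° + T_5 cos 160° = 0.
        ΣF_y = 113 sin 279° + 135 sin 233° + 363 sin 258° + T_4 sin 64° + T_5 sin 160° = 0.
The known terms sum to (-139, -574.5) N, so 0.4384 T_4 − 0.9397 T_5 = 139 and 0.8988 T_4 + 0.3420 T_5 = 574.5.
Solving simultaneously: T_4 = 590.6 N, T_5 = 127.6 N.

T_4 ≈ 591 N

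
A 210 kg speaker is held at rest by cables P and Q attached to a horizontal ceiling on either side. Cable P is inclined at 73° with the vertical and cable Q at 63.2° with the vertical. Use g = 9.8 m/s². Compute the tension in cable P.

T_P ≈ 2650 N

Angles from the horizontal: cable P is 90° − 73° = 17°, cable Q is 90° − 63.2° = 26.8°.
Weight W = 210 × 9.8 = 2058 N acts straight down.
Horizontal: T_P cos 17° = T_Q cos 26.8°  →  T_Q = 1.071 T_P.
Vertical: T_P sin 17° + T_Q sin 26.8° = 2058.
Substituting the horizontal relation into the vertical equation gives 0.7754 T_P = 2058, so T_P = 2654 N.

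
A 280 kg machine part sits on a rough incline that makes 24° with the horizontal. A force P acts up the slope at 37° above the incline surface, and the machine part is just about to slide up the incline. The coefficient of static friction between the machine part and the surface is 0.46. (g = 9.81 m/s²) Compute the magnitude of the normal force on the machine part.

N ≈ 1240 N

On the verge of sliding up the incline, friction equals μN and acts down the slope.
Perpendicular: N + P sin 37° = W cos 24° = 2509 N.
Along incline: P cos 37° = W sin 24° + μN  with W sin 24° = 1117 N.
Solving the pair for P and N: P = 2112 N, N = 1238 N (and f = μN = 569.6 N).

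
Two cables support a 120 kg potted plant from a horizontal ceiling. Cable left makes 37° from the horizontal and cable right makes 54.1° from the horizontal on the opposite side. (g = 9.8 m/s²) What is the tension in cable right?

T_right ≈ 939 N

Weight W = 120 × 9.8 = 1176 N acts straight down.
Horizontal: T_left cos 37° = T_right cos 54.1°  →  T_left = 0.7342 T_right.
Vertical: T_left sin 37° + T_right sin 54.1° = 1176.
Substituting the horizontal relation into the vertical equation gives 1.252 T_right = 1176, so T_right = 939.4 N.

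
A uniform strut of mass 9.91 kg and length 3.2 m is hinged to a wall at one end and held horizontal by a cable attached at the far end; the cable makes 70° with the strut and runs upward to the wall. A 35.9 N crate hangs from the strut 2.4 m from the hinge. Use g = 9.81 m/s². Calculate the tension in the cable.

Take torques about the hinge: T sin 70° · 3.2 = 9.91×9.81×1.6 + 35.9×2.4 = 241.71 N·m.
So T = 241.71 / (0.9397 × 3.2) = 80.381 N.

T ≈ 80.4 N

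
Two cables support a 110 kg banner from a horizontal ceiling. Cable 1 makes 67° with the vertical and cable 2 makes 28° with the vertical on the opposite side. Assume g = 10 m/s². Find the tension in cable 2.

T_2 ≈ 1020 N

Angles from the horizontal: cable 1 is 90° − 67° = 23°, cable 2 is 90° − 28° = 62°.
Weight W = 110 × 10 = 1100 N acts straight down.
Horizontal: T_1 cos 23° = T_2 cos 62°  →  T_1 = 0.51 T_2.
Vertical: T_1 sin 23° + T_2 sin 62° = 1100.
Substituting the horizontal relation into the vertical equation gives 1.082 T_2 = 1100, so T_2 = 1016 N.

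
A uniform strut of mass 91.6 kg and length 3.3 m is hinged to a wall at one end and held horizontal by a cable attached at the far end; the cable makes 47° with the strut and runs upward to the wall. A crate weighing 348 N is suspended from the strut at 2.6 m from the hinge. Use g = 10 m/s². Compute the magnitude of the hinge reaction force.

Take torques about the hinge: T sin 47° · 3.3 = 91.6×10×1.65 + 348×2.6 = 2416.2 N·m.
So T = 2416.2 / (0.7314 × 3.3) = 1001.1 N.
ΣF_x = 0: H_x = T cos 47° = 682.77 N.
ΣF_y = 0: H_y = (91.6×10 + 348) − T sin 47° = 1264 − 732.18 = 531.82 N.
|H| = √(H_x² + H_y²) = √((682.77)² + (531.82)²) = 865.45 N.

|H| ≈ 865 N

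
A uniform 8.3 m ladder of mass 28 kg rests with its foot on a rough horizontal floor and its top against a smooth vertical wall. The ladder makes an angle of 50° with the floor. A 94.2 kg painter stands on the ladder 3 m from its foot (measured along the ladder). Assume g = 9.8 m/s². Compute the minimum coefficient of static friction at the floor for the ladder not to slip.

μ_min ≈ 0.330

ΣF_y = 0: N_floor = 28×9.8 + 94.2×9.8 = 1197.6 N.
Torques about the foot: N_wall · 8.3 sin 50° = 28×9.8×4.15 cos 50° + 94.2×9.8×3 cos 50° → N_wall = 395.11 N.
ΣF_x = 0: f_floor = N_wall = 395.11 N.
μ_min = f_floor / N_floor = 395.11 / 1197.6 = 0.3299.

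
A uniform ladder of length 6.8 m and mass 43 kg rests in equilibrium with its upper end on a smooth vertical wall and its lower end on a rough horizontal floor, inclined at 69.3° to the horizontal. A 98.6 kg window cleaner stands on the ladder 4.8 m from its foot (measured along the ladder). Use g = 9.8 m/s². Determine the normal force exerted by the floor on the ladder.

N_floor ≈ 1390 N

ΣF_y = 0: N_floor = 43×9.8 + 98.6×9.8 = 1387.7 N.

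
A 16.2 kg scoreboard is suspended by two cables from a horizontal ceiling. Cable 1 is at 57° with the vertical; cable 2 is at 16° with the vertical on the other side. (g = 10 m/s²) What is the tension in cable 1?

Angles from the horizontal: cable 1 is 90° − 57° = 33°, cable 2 is 90° − 16° = 74°.
Weight W = 16.2 × 10 = 162 N acts straight down.
Horizontal: T_1 cos 33° = T_2 cos 74°  →  T_2 = 3.043 T_1.
Vertical: T_1 sin 33° + T_2 sin 74° = 162.
Substituting the horizontal relation into the vertical equation gives 3.469 T_1 = 162, so T_1 = 46.69 N.

T_1 ≈ 46.7 N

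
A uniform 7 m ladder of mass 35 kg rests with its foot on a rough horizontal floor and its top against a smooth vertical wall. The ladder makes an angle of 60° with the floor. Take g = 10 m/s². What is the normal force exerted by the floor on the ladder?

ΣF_y = 0: N_floor = 35×10 = 350 N.

N_floor ≈ 350 N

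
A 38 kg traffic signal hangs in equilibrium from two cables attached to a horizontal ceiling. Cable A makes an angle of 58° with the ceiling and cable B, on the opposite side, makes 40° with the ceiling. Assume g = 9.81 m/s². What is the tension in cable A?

T_A ≈ 288 N

Weight W = 38 × 9.81 = 372.8 N acts straight down.
Horizontal: T_A cos 58° = T_B cos 40°  →  T_B = 0.6918 T_A.
Vertical: T_A sin 58° + T_B sin 40° = 372.8.
Substituting the horizontal relation into the vertical equation gives 1.293 T_A = 372.8, so T_A = 288.4 N.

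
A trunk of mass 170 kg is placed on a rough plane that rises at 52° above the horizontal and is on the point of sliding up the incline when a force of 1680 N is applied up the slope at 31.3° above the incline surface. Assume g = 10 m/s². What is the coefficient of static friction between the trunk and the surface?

On the verge of sliding up the incline, friction is at its maximum μN and acts down the slope.
Perpendicular to incline: N = W cos 52° − P sin 31.3° = 1047 − 872.8 = 173.8 N.
Along incline: P cos 31.3° − μN = W sin 52° → μ = −(W sin 52° − P cos 31.3°) / N = 0.5515.

μ ≈ 0.552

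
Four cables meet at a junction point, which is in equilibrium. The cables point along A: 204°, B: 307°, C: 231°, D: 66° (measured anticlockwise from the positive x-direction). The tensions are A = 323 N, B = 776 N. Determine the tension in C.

Resolve: ΣF_x = 323 cos 204° + 776 cos 307° + T_C cos 231° + T_D cos 66° = 0.
        ΣF_y = 323 sin 204° + 776 sin 307° + T_C sin 231° + T_D sin 66° = 0.
The known terms sum to (171.9, -751.1) N, so -0.6293 T_C + 0.4067 T_D = -171.9 and -0.7771 T_C + 0.9135 T_D = 751.1.
Solving simultaneously: T_C = 1787 N, T_D = 2343 N.

T_C ≈ 1790 N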